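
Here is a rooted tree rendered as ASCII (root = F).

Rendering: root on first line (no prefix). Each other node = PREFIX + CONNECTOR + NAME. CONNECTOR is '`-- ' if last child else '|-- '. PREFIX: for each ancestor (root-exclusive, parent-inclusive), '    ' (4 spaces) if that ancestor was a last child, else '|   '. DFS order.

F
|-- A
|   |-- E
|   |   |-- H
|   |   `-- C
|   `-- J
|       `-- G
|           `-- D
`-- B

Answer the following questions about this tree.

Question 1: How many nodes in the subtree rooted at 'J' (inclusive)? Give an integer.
Subtree rooted at J contains: D, G, J
Count = 3

Answer: 3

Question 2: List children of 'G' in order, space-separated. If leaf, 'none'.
Answer: D

Derivation:
Node G's children (from adjacency): D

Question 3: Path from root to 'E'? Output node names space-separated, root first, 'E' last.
Answer: F A E

Derivation:
Walk down from root: F -> A -> E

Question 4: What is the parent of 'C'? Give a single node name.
Answer: E

Derivation:
Scan adjacency: C appears as child of E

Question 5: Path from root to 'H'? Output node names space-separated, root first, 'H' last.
Answer: F A E H

Derivation:
Walk down from root: F -> A -> E -> H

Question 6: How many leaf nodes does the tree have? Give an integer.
Answer: 4

Derivation:
Leaves (nodes with no children): B, C, D, H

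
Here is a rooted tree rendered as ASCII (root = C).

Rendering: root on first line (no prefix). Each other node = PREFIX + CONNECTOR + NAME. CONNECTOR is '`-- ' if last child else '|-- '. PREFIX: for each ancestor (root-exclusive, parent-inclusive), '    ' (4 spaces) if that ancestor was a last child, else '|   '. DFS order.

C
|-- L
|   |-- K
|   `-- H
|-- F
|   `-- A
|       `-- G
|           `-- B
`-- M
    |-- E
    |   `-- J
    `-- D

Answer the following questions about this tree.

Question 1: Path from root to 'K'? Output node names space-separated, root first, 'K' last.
Answer: C L K

Derivation:
Walk down from root: C -> L -> K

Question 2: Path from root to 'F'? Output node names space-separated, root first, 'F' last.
Answer: C F

Derivation:
Walk down from root: C -> F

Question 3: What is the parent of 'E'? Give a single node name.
Answer: M

Derivation:
Scan adjacency: E appears as child of M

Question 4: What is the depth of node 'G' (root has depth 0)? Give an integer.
Answer: 3

Derivation:
Path from root to G: C -> F -> A -> G
Depth = number of edges = 3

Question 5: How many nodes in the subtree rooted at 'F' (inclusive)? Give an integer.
Answer: 4

Derivation:
Subtree rooted at F contains: A, B, F, G
Count = 4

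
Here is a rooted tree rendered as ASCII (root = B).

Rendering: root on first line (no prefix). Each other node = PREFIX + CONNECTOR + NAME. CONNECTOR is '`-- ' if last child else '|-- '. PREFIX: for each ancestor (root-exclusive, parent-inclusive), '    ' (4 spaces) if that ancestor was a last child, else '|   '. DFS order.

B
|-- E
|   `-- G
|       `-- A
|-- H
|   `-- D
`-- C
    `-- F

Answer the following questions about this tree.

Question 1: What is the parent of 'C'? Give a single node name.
Answer: B

Derivation:
Scan adjacency: C appears as child of B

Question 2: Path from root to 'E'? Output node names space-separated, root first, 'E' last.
Answer: B E

Derivation:
Walk down from root: B -> E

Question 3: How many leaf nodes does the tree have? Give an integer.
Answer: 3

Derivation:
Leaves (nodes with no children): A, D, F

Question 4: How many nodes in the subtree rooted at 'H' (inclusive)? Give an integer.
Answer: 2

Derivation:
Subtree rooted at H contains: D, H
Count = 2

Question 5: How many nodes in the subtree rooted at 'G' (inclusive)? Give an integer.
Answer: 2

Derivation:
Subtree rooted at G contains: A, G
Count = 2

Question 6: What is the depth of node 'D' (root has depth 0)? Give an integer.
Path from root to D: B -> H -> D
Depth = number of edges = 2

Answer: 2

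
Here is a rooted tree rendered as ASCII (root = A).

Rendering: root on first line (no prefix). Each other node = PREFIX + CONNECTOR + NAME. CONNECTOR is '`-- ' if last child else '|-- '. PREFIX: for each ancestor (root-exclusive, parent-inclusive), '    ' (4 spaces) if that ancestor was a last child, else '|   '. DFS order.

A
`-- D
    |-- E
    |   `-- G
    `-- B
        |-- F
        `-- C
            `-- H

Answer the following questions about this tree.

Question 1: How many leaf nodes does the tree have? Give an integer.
Answer: 3

Derivation:
Leaves (nodes with no children): F, G, H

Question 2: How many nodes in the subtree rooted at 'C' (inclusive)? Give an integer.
Subtree rooted at C contains: C, H
Count = 2

Answer: 2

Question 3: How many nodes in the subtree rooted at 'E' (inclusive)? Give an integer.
Answer: 2

Derivation:
Subtree rooted at E contains: E, G
Count = 2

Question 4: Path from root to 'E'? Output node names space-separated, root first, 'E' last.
Walk down from root: A -> D -> E

Answer: A D E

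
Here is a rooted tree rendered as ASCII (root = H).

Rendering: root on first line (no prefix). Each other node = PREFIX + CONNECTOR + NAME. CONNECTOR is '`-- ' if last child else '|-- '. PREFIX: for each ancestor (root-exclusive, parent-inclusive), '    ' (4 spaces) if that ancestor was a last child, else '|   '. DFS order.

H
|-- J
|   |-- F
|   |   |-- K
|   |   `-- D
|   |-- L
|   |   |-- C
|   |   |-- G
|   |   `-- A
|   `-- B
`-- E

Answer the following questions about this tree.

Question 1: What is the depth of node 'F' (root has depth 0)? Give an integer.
Answer: 2

Derivation:
Path from root to F: H -> J -> F
Depth = number of edges = 2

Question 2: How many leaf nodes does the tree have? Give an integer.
Leaves (nodes with no children): A, B, C, D, E, G, K

Answer: 7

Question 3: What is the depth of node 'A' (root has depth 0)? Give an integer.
Answer: 3

Derivation:
Path from root to A: H -> J -> L -> A
Depth = number of edges = 3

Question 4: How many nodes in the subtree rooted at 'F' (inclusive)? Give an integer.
Subtree rooted at F contains: D, F, K
Count = 3

Answer: 3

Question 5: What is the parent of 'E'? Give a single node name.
Answer: H

Derivation:
Scan adjacency: E appears as child of H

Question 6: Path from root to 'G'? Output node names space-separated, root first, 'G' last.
Walk down from root: H -> J -> L -> G

Answer: H J L G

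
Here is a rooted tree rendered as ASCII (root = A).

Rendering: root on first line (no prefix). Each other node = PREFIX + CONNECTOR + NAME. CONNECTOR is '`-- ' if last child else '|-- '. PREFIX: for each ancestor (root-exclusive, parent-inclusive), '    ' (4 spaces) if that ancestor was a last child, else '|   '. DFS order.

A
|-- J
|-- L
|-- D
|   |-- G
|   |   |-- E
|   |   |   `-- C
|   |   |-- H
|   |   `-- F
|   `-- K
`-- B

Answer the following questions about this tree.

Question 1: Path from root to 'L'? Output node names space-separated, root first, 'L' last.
Walk down from root: A -> L

Answer: A L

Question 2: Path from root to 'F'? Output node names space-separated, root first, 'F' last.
Answer: A D G F

Derivation:
Walk down from root: A -> D -> G -> F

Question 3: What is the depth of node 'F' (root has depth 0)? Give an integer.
Answer: 3

Derivation:
Path from root to F: A -> D -> G -> F
Depth = number of edges = 3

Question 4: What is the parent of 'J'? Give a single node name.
Scan adjacency: J appears as child of A

Answer: A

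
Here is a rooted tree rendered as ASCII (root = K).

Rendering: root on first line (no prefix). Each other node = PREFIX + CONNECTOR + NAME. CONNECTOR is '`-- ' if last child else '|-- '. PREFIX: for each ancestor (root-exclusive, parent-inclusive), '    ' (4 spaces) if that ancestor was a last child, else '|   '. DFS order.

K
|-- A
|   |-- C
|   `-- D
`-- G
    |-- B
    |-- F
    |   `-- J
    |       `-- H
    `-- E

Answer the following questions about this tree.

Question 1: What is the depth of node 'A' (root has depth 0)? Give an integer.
Path from root to A: K -> A
Depth = number of edges = 1

Answer: 1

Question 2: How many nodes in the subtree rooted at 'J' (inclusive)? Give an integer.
Answer: 2

Derivation:
Subtree rooted at J contains: H, J
Count = 2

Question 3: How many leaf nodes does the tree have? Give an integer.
Leaves (nodes with no children): B, C, D, E, H

Answer: 5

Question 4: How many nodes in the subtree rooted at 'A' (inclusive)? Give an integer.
Answer: 3

Derivation:
Subtree rooted at A contains: A, C, D
Count = 3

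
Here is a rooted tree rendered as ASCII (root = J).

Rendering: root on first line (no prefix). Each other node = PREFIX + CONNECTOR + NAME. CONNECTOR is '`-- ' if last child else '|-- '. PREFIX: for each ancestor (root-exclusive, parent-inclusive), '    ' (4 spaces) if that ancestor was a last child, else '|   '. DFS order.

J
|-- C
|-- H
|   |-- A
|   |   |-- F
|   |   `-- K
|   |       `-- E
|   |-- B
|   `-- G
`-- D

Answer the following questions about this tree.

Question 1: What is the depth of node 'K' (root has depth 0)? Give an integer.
Path from root to K: J -> H -> A -> K
Depth = number of edges = 3

Answer: 3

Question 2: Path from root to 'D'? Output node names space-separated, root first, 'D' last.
Walk down from root: J -> D

Answer: J D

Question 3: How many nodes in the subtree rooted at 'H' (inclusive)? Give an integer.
Answer: 7

Derivation:
Subtree rooted at H contains: A, B, E, F, G, H, K
Count = 7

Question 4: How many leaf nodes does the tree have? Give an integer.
Answer: 6

Derivation:
Leaves (nodes with no children): B, C, D, E, F, G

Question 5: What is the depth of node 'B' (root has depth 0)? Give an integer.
Answer: 2

Derivation:
Path from root to B: J -> H -> B
Depth = number of edges = 2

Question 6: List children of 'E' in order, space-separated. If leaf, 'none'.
Node E's children (from adjacency): (leaf)

Answer: none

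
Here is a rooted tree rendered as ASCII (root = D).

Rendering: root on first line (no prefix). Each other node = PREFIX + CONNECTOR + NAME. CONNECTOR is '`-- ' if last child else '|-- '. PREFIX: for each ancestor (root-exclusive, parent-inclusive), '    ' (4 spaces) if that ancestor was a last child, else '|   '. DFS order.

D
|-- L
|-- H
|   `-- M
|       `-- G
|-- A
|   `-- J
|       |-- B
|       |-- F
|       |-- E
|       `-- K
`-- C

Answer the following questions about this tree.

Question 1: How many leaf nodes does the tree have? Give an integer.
Leaves (nodes with no children): B, C, E, F, G, K, L

Answer: 7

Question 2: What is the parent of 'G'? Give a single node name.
Scan adjacency: G appears as child of M

Answer: M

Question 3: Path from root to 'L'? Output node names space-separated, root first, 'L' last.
Walk down from root: D -> L

Answer: D L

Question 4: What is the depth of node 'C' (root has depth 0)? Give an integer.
Path from root to C: D -> C
Depth = number of edges = 1

Answer: 1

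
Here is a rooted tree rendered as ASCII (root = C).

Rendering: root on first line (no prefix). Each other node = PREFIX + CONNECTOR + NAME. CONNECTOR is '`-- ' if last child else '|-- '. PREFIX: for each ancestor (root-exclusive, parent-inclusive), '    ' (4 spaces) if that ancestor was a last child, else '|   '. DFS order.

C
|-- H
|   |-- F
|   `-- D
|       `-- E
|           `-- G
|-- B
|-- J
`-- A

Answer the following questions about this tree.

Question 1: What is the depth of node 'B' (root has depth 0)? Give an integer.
Answer: 1

Derivation:
Path from root to B: C -> B
Depth = number of edges = 1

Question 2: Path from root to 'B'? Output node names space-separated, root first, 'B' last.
Walk down from root: C -> B

Answer: C B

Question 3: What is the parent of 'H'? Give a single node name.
Scan adjacency: H appears as child of C

Answer: C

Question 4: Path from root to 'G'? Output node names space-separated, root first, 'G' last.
Walk down from root: C -> H -> D -> E -> G

Answer: C H D E G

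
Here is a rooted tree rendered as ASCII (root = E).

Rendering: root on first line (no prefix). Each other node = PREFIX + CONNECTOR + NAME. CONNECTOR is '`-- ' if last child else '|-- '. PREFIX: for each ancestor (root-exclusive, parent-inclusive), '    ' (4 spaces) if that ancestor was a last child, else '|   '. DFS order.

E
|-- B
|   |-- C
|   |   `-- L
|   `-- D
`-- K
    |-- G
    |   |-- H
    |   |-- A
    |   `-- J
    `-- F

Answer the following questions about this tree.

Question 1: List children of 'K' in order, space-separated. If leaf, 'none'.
Answer: G F

Derivation:
Node K's children (from adjacency): G, F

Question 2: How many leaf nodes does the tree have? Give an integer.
Answer: 6

Derivation:
Leaves (nodes with no children): A, D, F, H, J, L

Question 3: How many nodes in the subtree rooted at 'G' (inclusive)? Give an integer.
Answer: 4

Derivation:
Subtree rooted at G contains: A, G, H, J
Count = 4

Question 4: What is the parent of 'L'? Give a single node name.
Answer: C

Derivation:
Scan adjacency: L appears as child of C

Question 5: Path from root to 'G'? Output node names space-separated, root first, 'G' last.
Walk down from root: E -> K -> G

Answer: E K G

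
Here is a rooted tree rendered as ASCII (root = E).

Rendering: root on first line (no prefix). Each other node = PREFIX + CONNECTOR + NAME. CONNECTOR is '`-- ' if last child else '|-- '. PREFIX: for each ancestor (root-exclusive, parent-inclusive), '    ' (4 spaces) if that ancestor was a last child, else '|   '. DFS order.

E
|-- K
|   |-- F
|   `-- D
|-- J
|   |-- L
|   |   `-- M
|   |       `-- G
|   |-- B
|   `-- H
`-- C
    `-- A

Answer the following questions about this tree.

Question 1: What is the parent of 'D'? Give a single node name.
Scan adjacency: D appears as child of K

Answer: K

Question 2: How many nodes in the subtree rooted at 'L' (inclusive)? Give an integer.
Subtree rooted at L contains: G, L, M
Count = 3

Answer: 3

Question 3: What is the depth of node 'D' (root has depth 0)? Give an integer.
Path from root to D: E -> K -> D
Depth = number of edges = 2

Answer: 2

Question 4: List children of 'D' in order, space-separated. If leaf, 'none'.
Answer: none

Derivation:
Node D's children (from adjacency): (leaf)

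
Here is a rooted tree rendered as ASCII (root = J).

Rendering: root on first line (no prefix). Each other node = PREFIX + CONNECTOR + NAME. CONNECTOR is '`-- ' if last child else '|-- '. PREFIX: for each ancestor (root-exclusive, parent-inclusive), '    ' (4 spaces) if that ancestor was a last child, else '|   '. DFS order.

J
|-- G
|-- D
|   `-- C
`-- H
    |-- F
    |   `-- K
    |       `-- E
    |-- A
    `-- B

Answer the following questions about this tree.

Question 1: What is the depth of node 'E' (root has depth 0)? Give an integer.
Path from root to E: J -> H -> F -> K -> E
Depth = number of edges = 4

Answer: 4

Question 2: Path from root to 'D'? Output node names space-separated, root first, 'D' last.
Walk down from root: J -> D

Answer: J D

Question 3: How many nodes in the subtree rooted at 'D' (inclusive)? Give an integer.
Subtree rooted at D contains: C, D
Count = 2

Answer: 2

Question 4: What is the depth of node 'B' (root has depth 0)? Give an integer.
Path from root to B: J -> H -> B
Depth = number of edges = 2

Answer: 2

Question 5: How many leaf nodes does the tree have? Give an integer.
Leaves (nodes with no children): A, B, C, E, G

Answer: 5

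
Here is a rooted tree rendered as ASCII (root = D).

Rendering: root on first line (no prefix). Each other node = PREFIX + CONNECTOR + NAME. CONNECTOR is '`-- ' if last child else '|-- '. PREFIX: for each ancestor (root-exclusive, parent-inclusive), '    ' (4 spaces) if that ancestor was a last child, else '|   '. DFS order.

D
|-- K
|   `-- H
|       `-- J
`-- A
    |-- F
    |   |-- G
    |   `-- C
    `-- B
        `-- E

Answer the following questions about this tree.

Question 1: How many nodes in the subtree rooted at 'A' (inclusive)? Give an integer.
Subtree rooted at A contains: A, B, C, E, F, G
Count = 6

Answer: 6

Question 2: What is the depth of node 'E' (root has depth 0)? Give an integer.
Path from root to E: D -> A -> B -> E
Depth = number of edges = 3

Answer: 3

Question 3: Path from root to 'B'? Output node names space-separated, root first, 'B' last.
Answer: D A B

Derivation:
Walk down from root: D -> A -> B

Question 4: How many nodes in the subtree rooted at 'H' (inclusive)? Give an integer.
Answer: 2

Derivation:
Subtree rooted at H contains: H, J
Count = 2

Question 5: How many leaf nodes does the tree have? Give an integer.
Answer: 4

Derivation:
Leaves (nodes with no children): C, E, G, J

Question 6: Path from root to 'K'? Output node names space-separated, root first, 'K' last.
Answer: D K

Derivation:
Walk down from root: D -> K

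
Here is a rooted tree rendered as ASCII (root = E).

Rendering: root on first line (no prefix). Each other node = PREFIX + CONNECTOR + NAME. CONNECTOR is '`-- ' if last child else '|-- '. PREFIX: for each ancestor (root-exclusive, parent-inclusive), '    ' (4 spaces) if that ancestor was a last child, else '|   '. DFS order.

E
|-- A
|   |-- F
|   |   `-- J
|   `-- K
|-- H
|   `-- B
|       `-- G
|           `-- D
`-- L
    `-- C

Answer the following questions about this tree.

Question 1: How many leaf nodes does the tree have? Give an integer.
Answer: 4

Derivation:
Leaves (nodes with no children): C, D, J, K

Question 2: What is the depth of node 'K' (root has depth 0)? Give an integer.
Answer: 2

Derivation:
Path from root to K: E -> A -> K
Depth = number of edges = 2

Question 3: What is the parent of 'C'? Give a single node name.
Answer: L

Derivation:
Scan adjacency: C appears as child of L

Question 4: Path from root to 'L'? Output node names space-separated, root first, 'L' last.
Answer: E L

Derivation:
Walk down from root: E -> L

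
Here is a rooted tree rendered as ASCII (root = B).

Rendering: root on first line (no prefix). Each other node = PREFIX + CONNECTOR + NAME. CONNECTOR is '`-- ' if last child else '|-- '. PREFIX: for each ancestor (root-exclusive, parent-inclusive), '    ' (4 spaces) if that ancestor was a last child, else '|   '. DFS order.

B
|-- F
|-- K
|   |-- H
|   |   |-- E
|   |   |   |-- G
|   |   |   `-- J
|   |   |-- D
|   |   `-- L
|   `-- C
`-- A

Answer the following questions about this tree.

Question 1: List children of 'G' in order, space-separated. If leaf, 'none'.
Node G's children (from adjacency): (leaf)

Answer: none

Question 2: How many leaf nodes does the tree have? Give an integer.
Leaves (nodes with no children): A, C, D, F, G, J, L

Answer: 7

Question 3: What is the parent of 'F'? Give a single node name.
Scan adjacency: F appears as child of B

Answer: B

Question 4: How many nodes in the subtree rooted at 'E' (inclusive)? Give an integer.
Answer: 3

Derivation:
Subtree rooted at E contains: E, G, J
Count = 3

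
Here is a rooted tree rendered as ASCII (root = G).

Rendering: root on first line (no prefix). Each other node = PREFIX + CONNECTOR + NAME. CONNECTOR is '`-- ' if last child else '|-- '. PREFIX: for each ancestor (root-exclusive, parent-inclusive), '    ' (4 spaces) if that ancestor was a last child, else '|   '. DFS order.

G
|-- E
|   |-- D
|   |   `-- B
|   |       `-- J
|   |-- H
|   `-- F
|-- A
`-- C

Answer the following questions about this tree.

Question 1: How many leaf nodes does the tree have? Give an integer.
Answer: 5

Derivation:
Leaves (nodes with no children): A, C, F, H, J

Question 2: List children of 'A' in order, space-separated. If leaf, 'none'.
Answer: none

Derivation:
Node A's children (from adjacency): (leaf)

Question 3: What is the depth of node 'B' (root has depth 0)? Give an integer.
Path from root to B: G -> E -> D -> B
Depth = number of edges = 3

Answer: 3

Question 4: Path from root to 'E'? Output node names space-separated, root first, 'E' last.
Walk down from root: G -> E

Answer: G E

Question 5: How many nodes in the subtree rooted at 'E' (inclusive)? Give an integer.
Subtree rooted at E contains: B, D, E, F, H, J
Count = 6

Answer: 6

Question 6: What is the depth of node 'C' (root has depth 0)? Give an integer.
Path from root to C: G -> C
Depth = number of edges = 1

Answer: 1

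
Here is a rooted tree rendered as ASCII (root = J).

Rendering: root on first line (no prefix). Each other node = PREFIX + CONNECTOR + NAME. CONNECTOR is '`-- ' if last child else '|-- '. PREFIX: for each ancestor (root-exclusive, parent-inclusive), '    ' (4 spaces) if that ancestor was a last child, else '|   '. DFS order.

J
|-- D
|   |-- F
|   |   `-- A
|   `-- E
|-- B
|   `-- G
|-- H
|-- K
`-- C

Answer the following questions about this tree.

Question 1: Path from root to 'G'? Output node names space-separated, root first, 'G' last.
Walk down from root: J -> B -> G

Answer: J B G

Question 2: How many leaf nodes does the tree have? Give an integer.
Answer: 6

Derivation:
Leaves (nodes with no children): A, C, E, G, H, K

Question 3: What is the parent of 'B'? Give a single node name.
Scan adjacency: B appears as child of J

Answer: J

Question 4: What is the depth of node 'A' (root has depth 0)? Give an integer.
Answer: 3

Derivation:
Path from root to A: J -> D -> F -> A
Depth = number of edges = 3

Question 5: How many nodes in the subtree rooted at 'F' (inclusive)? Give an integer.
Answer: 2

Derivation:
Subtree rooted at F contains: A, F
Count = 2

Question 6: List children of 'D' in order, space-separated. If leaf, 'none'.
Node D's children (from adjacency): F, E

Answer: F E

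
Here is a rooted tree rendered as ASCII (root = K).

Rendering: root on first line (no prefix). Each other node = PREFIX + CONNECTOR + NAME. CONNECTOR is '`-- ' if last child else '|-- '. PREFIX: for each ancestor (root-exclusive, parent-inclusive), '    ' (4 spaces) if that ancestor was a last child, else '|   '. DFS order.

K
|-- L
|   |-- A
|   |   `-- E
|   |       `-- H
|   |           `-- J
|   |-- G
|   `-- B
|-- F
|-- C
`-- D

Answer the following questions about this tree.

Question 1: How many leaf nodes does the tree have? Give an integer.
Answer: 6

Derivation:
Leaves (nodes with no children): B, C, D, F, G, J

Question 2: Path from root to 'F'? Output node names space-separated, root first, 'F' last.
Answer: K F

Derivation:
Walk down from root: K -> F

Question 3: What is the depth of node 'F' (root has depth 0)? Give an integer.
Answer: 1

Derivation:
Path from root to F: K -> F
Depth = number of edges = 1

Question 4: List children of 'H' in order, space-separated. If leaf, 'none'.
Answer: J

Derivation:
Node H's children (from adjacency): J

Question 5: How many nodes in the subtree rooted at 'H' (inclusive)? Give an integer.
Subtree rooted at H contains: H, J
Count = 2

Answer: 2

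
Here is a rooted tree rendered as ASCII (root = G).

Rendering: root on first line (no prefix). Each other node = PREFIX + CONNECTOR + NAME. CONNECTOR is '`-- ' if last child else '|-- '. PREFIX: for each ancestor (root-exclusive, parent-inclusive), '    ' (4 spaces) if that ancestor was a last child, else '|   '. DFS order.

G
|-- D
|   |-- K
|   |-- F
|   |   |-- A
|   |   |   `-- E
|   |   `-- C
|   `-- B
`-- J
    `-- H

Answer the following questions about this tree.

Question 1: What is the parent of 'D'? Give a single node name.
Scan adjacency: D appears as child of G

Answer: G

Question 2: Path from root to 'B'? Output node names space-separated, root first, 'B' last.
Walk down from root: G -> D -> B

Answer: G D B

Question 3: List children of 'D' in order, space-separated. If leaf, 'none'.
Answer: K F B

Derivation:
Node D's children (from adjacency): K, F, B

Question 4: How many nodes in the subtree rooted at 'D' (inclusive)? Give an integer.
Answer: 7

Derivation:
Subtree rooted at D contains: A, B, C, D, E, F, K
Count = 7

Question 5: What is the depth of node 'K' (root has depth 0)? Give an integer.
Path from root to K: G -> D -> K
Depth = number of edges = 2

Answer: 2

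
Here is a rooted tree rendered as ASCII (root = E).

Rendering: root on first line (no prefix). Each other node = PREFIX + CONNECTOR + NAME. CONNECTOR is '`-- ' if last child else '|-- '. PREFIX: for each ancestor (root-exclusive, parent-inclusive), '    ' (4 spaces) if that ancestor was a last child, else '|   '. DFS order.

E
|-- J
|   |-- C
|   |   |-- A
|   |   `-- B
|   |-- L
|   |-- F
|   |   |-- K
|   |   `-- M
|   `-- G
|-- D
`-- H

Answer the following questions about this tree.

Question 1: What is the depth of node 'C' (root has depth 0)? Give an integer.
Answer: 2

Derivation:
Path from root to C: E -> J -> C
Depth = number of edges = 2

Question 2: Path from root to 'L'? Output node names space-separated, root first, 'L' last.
Answer: E J L

Derivation:
Walk down from root: E -> J -> L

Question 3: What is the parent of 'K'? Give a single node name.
Answer: F

Derivation:
Scan adjacency: K appears as child of F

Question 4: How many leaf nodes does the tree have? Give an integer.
Answer: 8

Derivation:
Leaves (nodes with no children): A, B, D, G, H, K, L, M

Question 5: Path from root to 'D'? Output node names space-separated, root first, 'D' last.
Walk down from root: E -> D

Answer: E D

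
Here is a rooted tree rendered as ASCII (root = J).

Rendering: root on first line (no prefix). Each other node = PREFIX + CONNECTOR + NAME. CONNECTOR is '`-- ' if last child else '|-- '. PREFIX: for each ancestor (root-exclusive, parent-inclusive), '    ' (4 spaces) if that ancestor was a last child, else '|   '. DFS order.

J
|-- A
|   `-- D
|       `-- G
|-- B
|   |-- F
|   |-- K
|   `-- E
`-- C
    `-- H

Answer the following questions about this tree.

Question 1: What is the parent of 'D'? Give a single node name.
Answer: A

Derivation:
Scan adjacency: D appears as child of A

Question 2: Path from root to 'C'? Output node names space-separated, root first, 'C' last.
Answer: J C

Derivation:
Walk down from root: J -> C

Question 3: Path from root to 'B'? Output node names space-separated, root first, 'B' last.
Walk down from root: J -> B

Answer: J B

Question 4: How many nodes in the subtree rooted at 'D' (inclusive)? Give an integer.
Answer: 2

Derivation:
Subtree rooted at D contains: D, G
Count = 2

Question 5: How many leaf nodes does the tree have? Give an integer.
Leaves (nodes with no children): E, F, G, H, K

Answer: 5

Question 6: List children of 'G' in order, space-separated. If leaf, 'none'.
Answer: none

Derivation:
Node G's children (from adjacency): (leaf)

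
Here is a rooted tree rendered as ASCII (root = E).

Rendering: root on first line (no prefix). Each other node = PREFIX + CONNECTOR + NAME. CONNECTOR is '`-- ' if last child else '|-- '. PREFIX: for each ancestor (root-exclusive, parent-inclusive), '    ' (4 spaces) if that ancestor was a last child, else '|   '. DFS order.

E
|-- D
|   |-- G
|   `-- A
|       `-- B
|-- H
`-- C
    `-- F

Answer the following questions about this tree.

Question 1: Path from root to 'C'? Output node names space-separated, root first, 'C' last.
Walk down from root: E -> C

Answer: E C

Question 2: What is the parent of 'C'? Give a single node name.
Answer: E

Derivation:
Scan adjacency: C appears as child of E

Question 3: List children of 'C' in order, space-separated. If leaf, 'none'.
Node C's children (from adjacency): F

Answer: F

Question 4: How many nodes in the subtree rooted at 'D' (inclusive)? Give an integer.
Subtree rooted at D contains: A, B, D, G
Count = 4

Answer: 4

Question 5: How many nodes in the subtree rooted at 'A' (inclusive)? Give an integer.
Subtree rooted at A contains: A, B
Count = 2

Answer: 2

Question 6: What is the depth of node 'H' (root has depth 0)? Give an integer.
Answer: 1

Derivation:
Path from root to H: E -> H
Depth = number of edges = 1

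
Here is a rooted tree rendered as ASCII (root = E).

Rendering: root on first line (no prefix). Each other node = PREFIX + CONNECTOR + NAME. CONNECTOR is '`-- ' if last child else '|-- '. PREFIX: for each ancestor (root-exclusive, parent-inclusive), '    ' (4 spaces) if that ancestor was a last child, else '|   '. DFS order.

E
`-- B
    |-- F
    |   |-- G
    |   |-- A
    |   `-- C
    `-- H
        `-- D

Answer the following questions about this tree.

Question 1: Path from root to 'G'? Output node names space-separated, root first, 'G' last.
Answer: E B F G

Derivation:
Walk down from root: E -> B -> F -> G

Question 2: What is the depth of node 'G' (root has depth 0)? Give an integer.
Path from root to G: E -> B -> F -> G
Depth = number of edges = 3

Answer: 3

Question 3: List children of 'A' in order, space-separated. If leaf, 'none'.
Node A's children (from adjacency): (leaf)

Answer: none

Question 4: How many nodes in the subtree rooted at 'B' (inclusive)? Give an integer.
Answer: 7

Derivation:
Subtree rooted at B contains: A, B, C, D, F, G, H
Count = 7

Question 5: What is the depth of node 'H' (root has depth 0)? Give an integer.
Path from root to H: E -> B -> H
Depth = number of edges = 2

Answer: 2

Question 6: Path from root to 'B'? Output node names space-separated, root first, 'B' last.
Walk down from root: E -> B

Answer: E B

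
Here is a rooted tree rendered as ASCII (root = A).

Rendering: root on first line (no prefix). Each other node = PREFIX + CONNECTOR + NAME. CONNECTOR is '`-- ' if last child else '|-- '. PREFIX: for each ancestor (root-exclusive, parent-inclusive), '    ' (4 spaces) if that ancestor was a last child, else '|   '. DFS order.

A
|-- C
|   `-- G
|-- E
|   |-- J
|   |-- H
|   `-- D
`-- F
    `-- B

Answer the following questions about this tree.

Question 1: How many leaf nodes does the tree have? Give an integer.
Answer: 5

Derivation:
Leaves (nodes with no children): B, D, G, H, J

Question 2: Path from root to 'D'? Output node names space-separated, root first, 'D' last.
Walk down from root: A -> E -> D

Answer: A E D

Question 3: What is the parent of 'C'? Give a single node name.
Scan adjacency: C appears as child of A

Answer: A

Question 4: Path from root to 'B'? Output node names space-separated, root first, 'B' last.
Walk down from root: A -> F -> B

Answer: A F B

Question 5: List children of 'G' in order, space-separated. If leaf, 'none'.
Answer: none

Derivation:
Node G's children (from adjacency): (leaf)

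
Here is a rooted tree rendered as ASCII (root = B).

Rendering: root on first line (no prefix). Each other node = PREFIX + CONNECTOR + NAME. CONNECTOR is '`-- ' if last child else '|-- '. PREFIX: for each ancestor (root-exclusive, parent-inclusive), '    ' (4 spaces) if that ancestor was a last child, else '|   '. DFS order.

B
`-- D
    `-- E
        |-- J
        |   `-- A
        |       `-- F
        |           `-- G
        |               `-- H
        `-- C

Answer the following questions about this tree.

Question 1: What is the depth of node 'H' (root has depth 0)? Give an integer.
Answer: 7

Derivation:
Path from root to H: B -> D -> E -> J -> A -> F -> G -> H
Depth = number of edges = 7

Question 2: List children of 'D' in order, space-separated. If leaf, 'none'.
Node D's children (from adjacency): E

Answer: E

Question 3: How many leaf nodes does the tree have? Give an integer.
Answer: 2

Derivation:
Leaves (nodes with no children): C, H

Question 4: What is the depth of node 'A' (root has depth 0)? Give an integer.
Path from root to A: B -> D -> E -> J -> A
Depth = number of edges = 4

Answer: 4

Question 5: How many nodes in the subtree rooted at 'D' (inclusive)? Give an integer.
Subtree rooted at D contains: A, C, D, E, F, G, H, J
Count = 8

Answer: 8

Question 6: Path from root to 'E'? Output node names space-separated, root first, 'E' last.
Answer: B D E

Derivation:
Walk down from root: B -> D -> E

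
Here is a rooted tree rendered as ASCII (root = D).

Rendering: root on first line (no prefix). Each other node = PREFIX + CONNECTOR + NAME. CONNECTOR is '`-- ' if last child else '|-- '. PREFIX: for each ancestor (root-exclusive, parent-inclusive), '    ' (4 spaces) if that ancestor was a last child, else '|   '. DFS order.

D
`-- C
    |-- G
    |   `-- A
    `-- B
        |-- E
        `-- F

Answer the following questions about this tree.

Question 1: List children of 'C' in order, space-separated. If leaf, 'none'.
Answer: G B

Derivation:
Node C's children (from adjacency): G, B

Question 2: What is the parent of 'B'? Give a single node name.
Scan adjacency: B appears as child of C

Answer: C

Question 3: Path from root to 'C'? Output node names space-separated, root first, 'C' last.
Walk down from root: D -> C

Answer: D C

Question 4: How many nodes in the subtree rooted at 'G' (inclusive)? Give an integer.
Answer: 2

Derivation:
Subtree rooted at G contains: A, G
Count = 2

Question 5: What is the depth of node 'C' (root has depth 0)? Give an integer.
Path from root to C: D -> C
Depth = number of edges = 1

Answer: 1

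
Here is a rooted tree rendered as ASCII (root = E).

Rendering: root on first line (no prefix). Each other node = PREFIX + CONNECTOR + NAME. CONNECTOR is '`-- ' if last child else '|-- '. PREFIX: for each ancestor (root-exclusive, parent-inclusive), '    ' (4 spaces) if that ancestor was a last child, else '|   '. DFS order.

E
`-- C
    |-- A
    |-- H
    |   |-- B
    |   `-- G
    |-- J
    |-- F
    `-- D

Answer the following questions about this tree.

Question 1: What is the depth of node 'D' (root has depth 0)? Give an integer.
Path from root to D: E -> C -> D
Depth = number of edges = 2

Answer: 2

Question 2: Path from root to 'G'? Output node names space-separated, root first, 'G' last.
Answer: E C H G

Derivation:
Walk down from root: E -> C -> H -> G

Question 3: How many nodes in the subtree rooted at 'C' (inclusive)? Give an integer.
Subtree rooted at C contains: A, B, C, D, F, G, H, J
Count = 8

Answer: 8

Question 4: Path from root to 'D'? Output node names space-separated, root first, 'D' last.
Answer: E C D

Derivation:
Walk down from root: E -> C -> D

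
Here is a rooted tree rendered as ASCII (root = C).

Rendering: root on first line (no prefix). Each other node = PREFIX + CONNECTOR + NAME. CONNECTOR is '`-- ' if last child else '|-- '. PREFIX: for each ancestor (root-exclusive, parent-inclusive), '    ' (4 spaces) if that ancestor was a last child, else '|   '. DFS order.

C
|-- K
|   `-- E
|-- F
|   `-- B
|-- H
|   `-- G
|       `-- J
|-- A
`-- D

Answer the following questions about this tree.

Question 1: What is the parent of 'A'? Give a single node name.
Answer: C

Derivation:
Scan adjacency: A appears as child of C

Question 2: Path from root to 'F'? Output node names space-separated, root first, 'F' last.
Walk down from root: C -> F

Answer: C F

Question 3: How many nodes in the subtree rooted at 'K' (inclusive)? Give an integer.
Subtree rooted at K contains: E, K
Count = 2

Answer: 2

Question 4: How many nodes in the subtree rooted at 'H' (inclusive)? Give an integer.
Subtree rooted at H contains: G, H, J
Count = 3

Answer: 3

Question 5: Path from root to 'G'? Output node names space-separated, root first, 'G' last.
Answer: C H G

Derivation:
Walk down from root: C -> H -> G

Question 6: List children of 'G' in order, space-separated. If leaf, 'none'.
Answer: J

Derivation:
Node G's children (from adjacency): J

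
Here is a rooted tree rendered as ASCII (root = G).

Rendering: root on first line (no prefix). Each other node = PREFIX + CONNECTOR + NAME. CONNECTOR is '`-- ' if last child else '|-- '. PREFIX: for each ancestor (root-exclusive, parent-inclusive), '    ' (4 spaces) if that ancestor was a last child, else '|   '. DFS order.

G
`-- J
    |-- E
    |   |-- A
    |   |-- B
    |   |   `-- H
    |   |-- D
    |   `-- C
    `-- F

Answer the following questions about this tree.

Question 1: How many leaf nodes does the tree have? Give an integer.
Leaves (nodes with no children): A, C, D, F, H

Answer: 5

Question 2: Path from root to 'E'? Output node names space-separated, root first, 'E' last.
Walk down from root: G -> J -> E

Answer: G J E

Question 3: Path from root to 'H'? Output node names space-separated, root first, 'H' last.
Answer: G J E B H

Derivation:
Walk down from root: G -> J -> E -> B -> H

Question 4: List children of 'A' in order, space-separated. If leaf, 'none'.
Answer: none

Derivation:
Node A's children (from adjacency): (leaf)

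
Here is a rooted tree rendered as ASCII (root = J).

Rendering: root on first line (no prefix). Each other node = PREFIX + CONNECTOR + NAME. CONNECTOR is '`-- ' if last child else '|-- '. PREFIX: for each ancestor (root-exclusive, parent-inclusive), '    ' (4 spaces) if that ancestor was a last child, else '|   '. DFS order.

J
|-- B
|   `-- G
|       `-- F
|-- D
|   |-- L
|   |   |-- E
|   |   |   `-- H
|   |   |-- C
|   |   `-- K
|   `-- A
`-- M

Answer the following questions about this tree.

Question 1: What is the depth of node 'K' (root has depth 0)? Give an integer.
Answer: 3

Derivation:
Path from root to K: J -> D -> L -> K
Depth = number of edges = 3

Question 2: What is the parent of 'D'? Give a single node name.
Answer: J

Derivation:
Scan adjacency: D appears as child of J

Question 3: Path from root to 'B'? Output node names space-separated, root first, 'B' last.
Walk down from root: J -> B

Answer: J B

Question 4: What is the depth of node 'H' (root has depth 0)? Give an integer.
Path from root to H: J -> D -> L -> E -> H
Depth = number of edges = 4

Answer: 4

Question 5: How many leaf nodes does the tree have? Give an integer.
Answer: 6

Derivation:
Leaves (nodes with no children): A, C, F, H, K, M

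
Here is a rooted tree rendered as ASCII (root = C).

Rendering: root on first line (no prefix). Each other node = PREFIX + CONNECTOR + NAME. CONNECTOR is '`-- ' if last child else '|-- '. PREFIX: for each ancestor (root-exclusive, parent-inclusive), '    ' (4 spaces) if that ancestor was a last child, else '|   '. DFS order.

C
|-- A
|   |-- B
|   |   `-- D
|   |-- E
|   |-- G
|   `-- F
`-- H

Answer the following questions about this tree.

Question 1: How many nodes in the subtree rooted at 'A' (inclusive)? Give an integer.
Subtree rooted at A contains: A, B, D, E, F, G
Count = 6

Answer: 6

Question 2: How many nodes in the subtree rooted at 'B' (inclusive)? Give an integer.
Subtree rooted at B contains: B, D
Count = 2

Answer: 2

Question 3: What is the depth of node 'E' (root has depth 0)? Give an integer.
Answer: 2

Derivation:
Path from root to E: C -> A -> E
Depth = number of edges = 2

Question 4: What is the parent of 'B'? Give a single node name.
Answer: A

Derivation:
Scan adjacency: B appears as child of A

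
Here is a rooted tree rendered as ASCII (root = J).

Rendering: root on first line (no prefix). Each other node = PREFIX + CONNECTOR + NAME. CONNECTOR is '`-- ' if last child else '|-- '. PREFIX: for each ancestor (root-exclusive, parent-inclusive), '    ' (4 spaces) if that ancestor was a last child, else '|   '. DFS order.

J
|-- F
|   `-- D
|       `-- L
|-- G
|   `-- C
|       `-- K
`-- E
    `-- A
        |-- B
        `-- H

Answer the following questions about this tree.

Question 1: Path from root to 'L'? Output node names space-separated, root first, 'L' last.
Answer: J F D L

Derivation:
Walk down from root: J -> F -> D -> L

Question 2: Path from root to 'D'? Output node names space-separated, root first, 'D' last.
Answer: J F D

Derivation:
Walk down from root: J -> F -> D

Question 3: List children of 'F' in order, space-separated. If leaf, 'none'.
Answer: D

Derivation:
Node F's children (from adjacency): D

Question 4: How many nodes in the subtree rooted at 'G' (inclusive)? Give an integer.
Subtree rooted at G contains: C, G, K
Count = 3

Answer: 3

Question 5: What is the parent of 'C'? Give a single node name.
Scan adjacency: C appears as child of G

Answer: G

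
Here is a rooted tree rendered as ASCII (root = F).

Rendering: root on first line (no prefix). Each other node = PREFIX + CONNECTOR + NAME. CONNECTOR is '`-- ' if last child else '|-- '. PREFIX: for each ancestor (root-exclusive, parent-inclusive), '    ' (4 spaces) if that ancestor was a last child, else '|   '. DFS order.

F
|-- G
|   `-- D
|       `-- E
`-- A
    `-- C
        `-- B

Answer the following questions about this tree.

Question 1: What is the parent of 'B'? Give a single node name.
Scan adjacency: B appears as child of C

Answer: C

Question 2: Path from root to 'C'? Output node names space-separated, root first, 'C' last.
Walk down from root: F -> A -> C

Answer: F A C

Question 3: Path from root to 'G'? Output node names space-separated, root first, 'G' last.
Answer: F G

Derivation:
Walk down from root: F -> G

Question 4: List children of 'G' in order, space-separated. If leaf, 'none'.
Answer: D

Derivation:
Node G's children (from adjacency): D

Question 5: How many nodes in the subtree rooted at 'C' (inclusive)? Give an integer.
Answer: 2

Derivation:
Subtree rooted at C contains: B, C
Count = 2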